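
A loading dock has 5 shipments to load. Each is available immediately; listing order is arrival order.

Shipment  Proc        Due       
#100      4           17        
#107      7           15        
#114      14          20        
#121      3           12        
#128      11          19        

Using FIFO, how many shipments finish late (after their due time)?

3

FIFO (arrival order): #100 #107 #114 #121 #128.
#100: 0→4, due 17, tardiness 0
#107: 4→11, due 15, tardiness 0
#114: 11→25, due 20, tardiness 5
#121: 25→28, due 12, tardiness 16
#128: 28→39, due 19, tardiness 20
Late shipments: 3.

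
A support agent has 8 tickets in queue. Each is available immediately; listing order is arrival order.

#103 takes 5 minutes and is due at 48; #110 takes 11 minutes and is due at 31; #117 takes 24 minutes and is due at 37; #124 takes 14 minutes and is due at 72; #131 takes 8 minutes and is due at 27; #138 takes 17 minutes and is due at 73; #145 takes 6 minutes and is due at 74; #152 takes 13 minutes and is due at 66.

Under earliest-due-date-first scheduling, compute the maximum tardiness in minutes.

24

EDD (increasing due date): #131 #110 #117 #103 #152 #124 #138 #145.
#131: 0→8, due 27, tardiness 0
#110: 8→19, due 31, tardiness 0
#117: 19→43, due 37, tardiness 6
#103: 43→48, due 48, tardiness 0
#152: 48→61, due 66, tardiness 0
#124: 61→75, due 72, tardiness 3
#138: 75→92, due 73, tardiness 19
#145: 92→98, due 74, tardiness 24
Maximum = 24.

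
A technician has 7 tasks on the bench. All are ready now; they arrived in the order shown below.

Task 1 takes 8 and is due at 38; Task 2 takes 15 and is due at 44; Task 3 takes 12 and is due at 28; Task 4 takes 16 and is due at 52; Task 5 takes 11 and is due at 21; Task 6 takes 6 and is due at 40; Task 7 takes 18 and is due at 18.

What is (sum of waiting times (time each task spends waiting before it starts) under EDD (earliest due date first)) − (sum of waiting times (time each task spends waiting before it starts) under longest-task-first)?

-52

EDD (increasing due date): Task 7 Task 5 Task 3 Task 1 Task 6 Task 2 Task 4.
Task 7: waits 0, runs 0→18
Task 5: waits 18, runs 18→29
Task 3: waits 29, runs 29→41
Task 1: waits 41, runs 41→49
Task 6: waits 49, runs 49→55
Task 2: waits 55, runs 55→70
Task 4: waits 70, runs 70→86
Sum = 0+18+29+41+49+55+70 = 262.
LPT (decreasing processing time): Task 7 Task 4 Task 2 Task 3 Task 5 Task 1 Task 6.
Task 7: waits 0, runs 0→18
Task 4: waits 18, runs 18→34
Task 2: waits 34, runs 34→49
Task 3: waits 49, runs 49→61
Task 5: waits 61, runs 61→72
Task 1: waits 72, runs 72→80
Task 6: waits 80, runs 80→86
Sum = 0+18+34+49+61+72+80 = 314.
Difference = 262 − 314 = -52.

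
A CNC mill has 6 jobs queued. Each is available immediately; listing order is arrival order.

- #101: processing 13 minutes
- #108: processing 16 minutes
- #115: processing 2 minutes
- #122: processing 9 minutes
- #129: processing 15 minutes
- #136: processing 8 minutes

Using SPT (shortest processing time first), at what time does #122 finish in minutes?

SPT (increasing processing time): #115 #136 #122 #101 #129 #108.
#115: 0→2
#136: 2→10
#122: 10→19

19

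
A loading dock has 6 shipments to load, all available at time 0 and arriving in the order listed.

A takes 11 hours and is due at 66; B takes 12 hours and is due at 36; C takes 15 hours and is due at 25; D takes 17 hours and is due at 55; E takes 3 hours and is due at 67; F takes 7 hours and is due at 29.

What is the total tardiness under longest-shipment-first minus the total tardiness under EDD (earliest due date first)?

LPT (decreasing processing time): D C B A F E.
D: 0→17, due 55, tardiness 0
C: 17→32, due 25, tardiness 7
B: 32→44, due 36, tardiness 8
A: 44→55, due 66, tardiness 0
F: 55→62, due 29, tardiness 33
E: 62→65, due 67, tardiness 0
Sum = 0+7+8+0+33+0 = 48.
EDD (increasing due date): C F B D A E.
C: 0→15, due 25, tardiness 0
F: 15→22, due 29, tardiness 0
B: 22→34, due 36, tardiness 0
D: 34→51, due 55, tardiness 0
A: 51→62, due 66, tardiness 0
E: 62→65, due 67, tardiness 0
Sum = 0+0+0+0+0+0 = 0.
Difference = 48 − 0 = 48.

48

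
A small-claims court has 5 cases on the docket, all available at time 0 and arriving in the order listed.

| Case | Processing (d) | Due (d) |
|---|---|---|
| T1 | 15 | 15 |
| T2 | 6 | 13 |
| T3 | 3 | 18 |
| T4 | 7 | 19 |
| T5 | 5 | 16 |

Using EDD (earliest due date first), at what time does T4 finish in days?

36

EDD (increasing due date): T2 T1 T5 T3 T4.
T2: 0→6
T1: 6→21
T5: 21→26
T3: 26→29
T4: 29→36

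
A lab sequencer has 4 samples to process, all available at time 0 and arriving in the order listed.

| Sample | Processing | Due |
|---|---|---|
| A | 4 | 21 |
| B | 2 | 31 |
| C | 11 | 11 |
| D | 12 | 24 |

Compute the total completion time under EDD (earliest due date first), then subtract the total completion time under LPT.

EDD (increasing due date): C A D B.
C: 0→11
A: 11→15
D: 15→27
B: 27→29
Sum = 11+15+27+29 = 82.
LPT (decreasing processing time): D C A B.
D: 0→12
C: 12→23
A: 23→27
B: 27→29
Sum = 12+23+27+29 = 91.
Difference = 82 − 91 = -9.

-9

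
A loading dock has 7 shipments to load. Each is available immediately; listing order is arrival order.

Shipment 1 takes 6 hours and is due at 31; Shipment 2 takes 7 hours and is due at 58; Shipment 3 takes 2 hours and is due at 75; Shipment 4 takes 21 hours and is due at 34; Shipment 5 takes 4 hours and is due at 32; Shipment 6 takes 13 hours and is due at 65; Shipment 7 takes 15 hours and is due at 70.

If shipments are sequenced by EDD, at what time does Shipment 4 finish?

EDD (increasing due date): Shipment 1 Shipment 5 Shipment 4 Shipment 2 Shipment 6 Shipment 7 Shipment 3.
Shipment 1: 0→6
Shipment 5: 6→10
Shipment 4: 10→31

31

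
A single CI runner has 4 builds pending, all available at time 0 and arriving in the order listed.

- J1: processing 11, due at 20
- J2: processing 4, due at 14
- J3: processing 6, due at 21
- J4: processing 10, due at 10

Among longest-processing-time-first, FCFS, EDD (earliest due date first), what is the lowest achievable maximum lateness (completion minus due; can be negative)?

10

LPT (decreasing processing time): J1 J4 J3 J2.
J1: 0→11, due 20, lateness -9
J4: 11→21, due 10, lateness 11
J3: 21→27, due 21, lateness 6
J2: 27→31, due 14, lateness 17
Maximum = 17.
FIFO (arrival order): J1 J2 J3 J4.
J1: 0→11, due 20, lateness -9
J2: 11→15, due 14, lateness 1
J3: 15→21, due 21, lateness 0
J4: 21→31, due 10, lateness 21
Maximum = 21.
EDD (increasing due date): J4 J2 J1 J3.
J4: 0→10, due 10, lateness 0
J2: 10→14, due 14, lateness 0
J1: 14→25, due 20, lateness 5
J3: 25→31, due 21, lateness 10
Maximum = 10.
LPT 17, FIFO 21, EDD 10 → minimum 10.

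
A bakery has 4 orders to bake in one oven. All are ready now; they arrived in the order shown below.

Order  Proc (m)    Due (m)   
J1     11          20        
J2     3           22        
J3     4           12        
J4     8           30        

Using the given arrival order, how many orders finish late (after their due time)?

FIFO (arrival order): J1 J2 J3 J4.
J1: 0→11, due 20, tardiness 0
J2: 11→14, due 22, tardiness 0
J3: 14→18, due 12, tardiness 6
J4: 18→26, due 30, tardiness 0
Late orders: 1.

1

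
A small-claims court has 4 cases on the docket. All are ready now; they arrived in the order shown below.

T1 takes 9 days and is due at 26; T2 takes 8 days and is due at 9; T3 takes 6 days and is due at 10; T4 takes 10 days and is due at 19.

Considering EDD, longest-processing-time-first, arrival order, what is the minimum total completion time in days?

79

EDD (increasing due date): T2 T3 T4 T1.
T2: 0→8
T3: 8→14
T4: 14→24
T1: 24→33
Sum = 8+14+24+33 = 79.
LPT (decreasing processing time): T4 T1 T2 T3.
T4: 0→10
T1: 10→19
T2: 19→27
T3: 27→33
Sum = 10+19+27+33 = 89.
FIFO (arrival order): T1 T2 T3 T4.
T1: 0→9
T2: 9→17
T3: 17→23
T4: 23→33
Sum = 9+17+23+33 = 82.
EDD 79, LPT 89, FIFO 82 → minimum 79.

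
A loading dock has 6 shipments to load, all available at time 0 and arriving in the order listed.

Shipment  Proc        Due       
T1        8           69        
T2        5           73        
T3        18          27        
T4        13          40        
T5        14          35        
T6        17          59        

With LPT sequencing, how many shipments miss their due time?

LPT (decreasing processing time): T3 T6 T5 T4 T1 T2.
T3: 0→18, due 27, tardiness 0
T6: 18→35, due 59, tardiness 0
T5: 35→49, due 35, tardiness 14
T4: 49→62, due 40, tardiness 22
T1: 62→70, due 69, tardiness 1
T2: 70→75, due 73, tardiness 2
Late shipments: 4.

4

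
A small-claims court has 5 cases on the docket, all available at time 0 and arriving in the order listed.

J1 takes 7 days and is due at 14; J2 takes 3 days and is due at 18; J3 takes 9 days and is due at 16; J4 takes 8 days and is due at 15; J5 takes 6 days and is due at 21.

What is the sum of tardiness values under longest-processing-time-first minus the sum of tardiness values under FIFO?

LPT (decreasing processing time): J3 J4 J1 J5 J2.
J3: 0→9, due 16, tardiness 0
J4: 9→17, due 15, tardiness 2
J1: 17→24, due 14, tardiness 10
J5: 24→30, due 21, tardiness 9
J2: 30→33, due 18, tardiness 15
Sum = 0+2+10+9+15 = 36.
FIFO (arrival order): J1 J2 J3 J4 J5.
J1: 0→7, due 14, tardiness 0
J2: 7→10, due 18, tardiness 0
J3: 10→19, due 16, tardiness 3
J4: 19→27, due 15, tardiness 12
J5: 27→33, due 21, tardiness 12
Sum = 0+0+3+12+12 = 27.
Difference = 36 − 27 = 9.

9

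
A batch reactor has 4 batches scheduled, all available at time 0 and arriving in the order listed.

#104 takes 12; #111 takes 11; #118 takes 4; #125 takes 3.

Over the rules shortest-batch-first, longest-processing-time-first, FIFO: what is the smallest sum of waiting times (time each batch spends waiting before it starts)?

28

SPT (increasing processing time): #125 #118 #111 #104.
#125: waits 0, runs 0→3
#118: waits 3, runs 3→7
#111: waits 7, runs 7→18
#104: waits 18, runs 18→30
Sum = 0+3+7+18 = 28.
LPT (decreasing processing time): #104 #111 #118 #125.
#104: waits 0, runs 0→12
#111: waits 12, runs 12→23
#118: waits 23, runs 23→27
#125: waits 27, runs 27→30
Sum = 0+12+23+27 = 62.
FIFO (arrival order): #104 #111 #118 #125.
#104: waits 0, runs 0→12
#111: waits 12, runs 12→23
#118: waits 23, runs 23→27
#125: waits 27, runs 27→30
Sum = 0+12+23+27 = 62.
SPT 28, LPT 62, FIFO 62 → minimum 28.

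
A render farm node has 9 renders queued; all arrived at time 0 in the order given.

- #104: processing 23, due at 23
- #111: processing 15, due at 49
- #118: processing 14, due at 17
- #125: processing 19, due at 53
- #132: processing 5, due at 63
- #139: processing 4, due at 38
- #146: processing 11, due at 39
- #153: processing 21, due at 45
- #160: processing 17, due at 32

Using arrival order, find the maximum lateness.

FIFO (arrival order): #104 #111 #118 #125 #132 #139 #146 #153 #160.
#104: 0→23, due 23, lateness 0
#111: 23→38, due 49, lateness -11
#118: 38→52, due 17, lateness 35
#125: 52→71, due 53, lateness 18
#132: 71→76, due 63, lateness 13
#139: 76→80, due 38, lateness 42
#146: 80→91, due 39, lateness 52
#153: 91→112, due 45, lateness 67
#160: 112→129, due 32, lateness 97
Maximum = 97.

97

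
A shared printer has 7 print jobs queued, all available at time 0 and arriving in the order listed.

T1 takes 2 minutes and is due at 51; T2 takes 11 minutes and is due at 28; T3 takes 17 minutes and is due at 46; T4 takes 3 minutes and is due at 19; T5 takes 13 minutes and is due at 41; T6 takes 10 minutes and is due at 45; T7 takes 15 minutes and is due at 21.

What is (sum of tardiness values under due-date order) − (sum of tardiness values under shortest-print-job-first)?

-6

EDD (increasing due date): T4 T7 T2 T5 T6 T3 T1.
T4: 0→3, due 19, tardiness 0
T7: 3→18, due 21, tardiness 0
T2: 18→29, due 28, tardiness 1
T5: 29→42, due 41, tardiness 1
T6: 42→52, due 45, tardiness 7
T3: 52→69, due 46, tardiness 23
T1: 69→71, due 51, tardiness 20
Sum = 0+0+1+1+7+23+20 = 52.
SPT (increasing processing time): T1 T4 T6 T2 T5 T7 T3.
T1: 0→2, due 51, tardiness 0
T4: 2→5, due 19, tardiness 0
T6: 5→15, due 45, tardiness 0
T2: 15→26, due 28, tardiness 0
T5: 26→39, due 41, tardiness 0
T7: 39→54, due 21, tardiness 33
T3: 54→71, due 46, tardiness 25
Sum = 0+0+0+0+0+33+25 = 58.
Difference = 52 − 58 = -6.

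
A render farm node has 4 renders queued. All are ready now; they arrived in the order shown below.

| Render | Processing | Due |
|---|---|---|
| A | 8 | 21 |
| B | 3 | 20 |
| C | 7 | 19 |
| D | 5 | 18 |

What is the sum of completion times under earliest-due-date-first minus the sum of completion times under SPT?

EDD (increasing due date): D C B A.
D: 0→5
C: 5→12
B: 12→15
A: 15→23
Sum = 5+12+15+23 = 55.
SPT (increasing processing time): B D C A.
B: 0→3
D: 3→8
C: 8→15
A: 15→23
Sum = 3+8+15+23 = 49.
Difference = 55 − 49 = 6.

6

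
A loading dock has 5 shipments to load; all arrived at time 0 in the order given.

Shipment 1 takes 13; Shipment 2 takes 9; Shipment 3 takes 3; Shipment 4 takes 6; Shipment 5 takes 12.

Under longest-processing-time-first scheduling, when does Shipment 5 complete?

LPT (decreasing processing time): Shipment 1 Shipment 5 Shipment 2 Shipment 4 Shipment 3.
Shipment 1: 0→13
Shipment 5: 13→25

25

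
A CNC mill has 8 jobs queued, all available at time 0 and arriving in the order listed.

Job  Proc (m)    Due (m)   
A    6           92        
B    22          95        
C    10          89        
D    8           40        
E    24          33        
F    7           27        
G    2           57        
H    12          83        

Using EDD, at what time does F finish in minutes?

EDD (increasing due date): F E D G H C A B.
F: 0→7

7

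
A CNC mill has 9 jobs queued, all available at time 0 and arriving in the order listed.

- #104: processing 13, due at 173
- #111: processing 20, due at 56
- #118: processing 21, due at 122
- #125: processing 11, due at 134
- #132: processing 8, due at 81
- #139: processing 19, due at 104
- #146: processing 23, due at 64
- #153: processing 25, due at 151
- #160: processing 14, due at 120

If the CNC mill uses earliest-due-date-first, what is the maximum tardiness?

0

EDD (increasing due date): #111 #146 #132 #139 #160 #118 #125 #153 #104.
#111: 0→20, due 56, tardiness 0
#146: 20→43, due 64, tardiness 0
#132: 43→51, due 81, tardiness 0
#139: 51→70, due 104, tardiness 0
#160: 70→84, due 120, tardiness 0
#118: 84→105, due 122, tardiness 0
#125: 105→116, due 134, tardiness 0
#153: 116→141, due 151, tardiness 0
#104: 141→154, due 173, tardiness 0
Maximum = 0.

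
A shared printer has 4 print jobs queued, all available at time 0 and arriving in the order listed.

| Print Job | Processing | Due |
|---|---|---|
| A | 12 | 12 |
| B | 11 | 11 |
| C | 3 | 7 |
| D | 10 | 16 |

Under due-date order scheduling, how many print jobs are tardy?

EDD (increasing due date): C B A D.
C: 0→3, due 7, tardiness 0
B: 3→14, due 11, tardiness 3
A: 14→26, due 12, tardiness 14
D: 26→36, due 16, tardiness 20
Late print jobs: 3.

3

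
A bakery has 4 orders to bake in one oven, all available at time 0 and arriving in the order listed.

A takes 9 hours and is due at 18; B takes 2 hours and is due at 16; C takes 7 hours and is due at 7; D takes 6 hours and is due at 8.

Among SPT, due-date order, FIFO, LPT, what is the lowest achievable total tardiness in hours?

SPT (increasing processing time): B D C A.
B: 0→2, due 16, tardiness 0
D: 2→8, due 8, tardiness 0
C: 8→15, due 7, tardiness 8
A: 15→24, due 18, tardiness 6
Sum = 0+0+8+6 = 14.
EDD (increasing due date): C D B A.
C: 0→7, due 7, tardiness 0
D: 7→13, due 8, tardiness 5
B: 13→15, due 16, tardiness 0
A: 15→24, due 18, tardiness 6
Sum = 0+5+0+6 = 11.
FIFO (arrival order): A B C D.
A: 0→9, due 18, tardiness 0
B: 9→11, due 16, tardiness 0
C: 11→18, due 7, tardiness 11
D: 18→24, due 8, tardiness 16
Sum = 0+0+11+16 = 27.
LPT (decreasing processing time): A C D B.
A: 0→9, due 18, tardiness 0
C: 9→16, due 7, tardiness 9
D: 16→22, due 8, tardiness 14
B: 22→24, due 16, tardiness 8
Sum = 0+9+14+8 = 31.
SPT 14, EDD 11, FIFO 27, LPT 31 → minimum 11.

11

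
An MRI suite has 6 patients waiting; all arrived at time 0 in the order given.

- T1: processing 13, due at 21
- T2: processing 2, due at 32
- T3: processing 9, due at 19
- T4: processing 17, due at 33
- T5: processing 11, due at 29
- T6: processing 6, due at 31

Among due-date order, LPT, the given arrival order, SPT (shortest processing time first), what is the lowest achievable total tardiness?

EDD (increasing due date): T3 T1 T5 T6 T2 T4.
T3: 0→9, due 19, tardiness 0
T1: 9→22, due 21, tardiness 1
T5: 22→33, due 29, tardiness 4
T6: 33→39, due 31, tardiness 8
T2: 39→41, due 32, tardiness 9
T4: 41→58, due 33, tardiness 25
Sum = 0+1+4+8+9+25 = 47.
LPT (decreasing processing time): T4 T1 T5 T3 T6 T2.
T4: 0→17, due 33, tardiness 0
T1: 17→30, due 21, tardiness 9
T5: 30→41, due 29, tardiness 12
T3: 41→50, due 19, tardiness 31
T6: 50→56, due 31, tardiness 25
T2: 56→58, due 32, tardiness 26
Sum = 0+9+12+31+25+26 = 103.
FIFO (arrival order): T1 T2 T3 T4 T5 T6.
T1: 0→13, due 21, tardiness 0
T2: 13→15, due 32, tardiness 0
T3: 15→24, due 19, tardiness 5
T4: 24→41, due 33, tardiness 8
T5: 41→52, due 29, tardiness 23
T6: 52→58, due 31, tardiness 27
Sum = 0+0+5+8+23+27 = 63.
SPT (increasing processing time): T2 T6 T3 T5 T1 T4.
T2: 0→2, due 32, tardiness 0
T6: 2→8, due 31, tardiness 0
T3: 8→17, due 19, tardiness 0
T5: 17→28, due 29, tardiness 0
T1: 28→41, due 21, tardiness 20
T4: 41→58, due 33, tardiness 25
Sum = 0+0+0+0+20+25 = 45.
EDD 47, LPT 103, FIFO 63, SPT 45 → minimum 45.

45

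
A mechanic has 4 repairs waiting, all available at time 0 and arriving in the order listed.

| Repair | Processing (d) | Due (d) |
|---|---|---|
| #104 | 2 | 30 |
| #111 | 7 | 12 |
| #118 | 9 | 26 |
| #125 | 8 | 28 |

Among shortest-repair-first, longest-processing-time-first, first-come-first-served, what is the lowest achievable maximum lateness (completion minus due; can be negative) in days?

-2

SPT (increasing processing time): #104 #111 #125 #118.
#104: 0→2, due 30, lateness -28
#111: 2→9, due 12, lateness -3
#125: 9→17, due 28, lateness -11
#118: 17→26, due 26, lateness 0
Maximum = 0.
LPT (decreasing processing time): #118 #125 #111 #104.
#118: 0→9, due 26, lateness -17
#125: 9→17, due 28, lateness -11
#111: 17→24, due 12, lateness 12
#104: 24→26, due 30, lateness -4
Maximum = 12.
FIFO (arrival order): #104 #111 #118 #125.
#104: 0→2, due 30, lateness -28
#111: 2→9, due 12, lateness -3
#118: 9→18, due 26, lateness -8
#125: 18→26, due 28, lateness -2
Maximum = -2.
SPT 0, LPT 12, FIFO -2 → minimum -2.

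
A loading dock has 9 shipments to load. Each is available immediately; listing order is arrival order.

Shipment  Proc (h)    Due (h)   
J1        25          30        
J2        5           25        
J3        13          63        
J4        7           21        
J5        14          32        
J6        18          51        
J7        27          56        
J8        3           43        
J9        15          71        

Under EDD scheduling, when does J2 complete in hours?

12

EDD (increasing due date): J4 J2 J1 J5 J8 J6 J7 J3 J9.
J4: 0→7
J2: 7→12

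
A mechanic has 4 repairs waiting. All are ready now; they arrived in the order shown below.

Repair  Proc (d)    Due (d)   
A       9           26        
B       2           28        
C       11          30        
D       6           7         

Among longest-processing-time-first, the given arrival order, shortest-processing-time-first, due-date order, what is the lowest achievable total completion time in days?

55

LPT (decreasing processing time): C A D B.
C: 0→11
A: 11→20
D: 20→26
B: 26→28
Sum = 11+20+26+28 = 85.
FIFO (arrival order): A B C D.
A: 0→9
B: 9→11
C: 11→22
D: 22→28
Sum = 9+11+22+28 = 70.
SPT (increasing processing time): B D A C.
B: 0→2
D: 2→8
A: 8→17
C: 17→28
Sum = 2+8+17+28 = 55.
EDD (increasing due date): D A B C.
D: 0→6
A: 6→15
B: 15→17
C: 17→28
Sum = 6+15+17+28 = 66.
LPT 85, FIFO 70, SPT 55, EDD 66 → minimum 55.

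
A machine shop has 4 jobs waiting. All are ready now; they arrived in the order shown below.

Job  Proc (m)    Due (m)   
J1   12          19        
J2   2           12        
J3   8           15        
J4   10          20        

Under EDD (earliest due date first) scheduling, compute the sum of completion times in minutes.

EDD (increasing due date): J2 J3 J1 J4.
J2: 0→2
J3: 2→10
J1: 10→22
J4: 22→32
Sum = 2+10+22+32 = 66.

66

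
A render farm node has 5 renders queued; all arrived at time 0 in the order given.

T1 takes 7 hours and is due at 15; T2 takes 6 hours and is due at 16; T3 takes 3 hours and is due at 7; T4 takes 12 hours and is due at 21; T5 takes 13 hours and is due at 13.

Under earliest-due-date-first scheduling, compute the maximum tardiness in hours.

20

EDD (increasing due date): T3 T5 T1 T2 T4.
T3: 0→3, due 7, tardiness 0
T5: 3→16, due 13, tardiness 3
T1: 16→23, due 15, tardiness 8
T2: 23→29, due 16, tardiness 13
T4: 29→41, due 21, tardiness 20
Maximum = 20.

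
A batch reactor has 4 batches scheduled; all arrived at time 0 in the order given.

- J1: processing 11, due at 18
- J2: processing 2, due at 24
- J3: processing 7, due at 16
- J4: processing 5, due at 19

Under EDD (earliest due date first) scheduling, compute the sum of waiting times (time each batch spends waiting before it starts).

EDD (increasing due date): J3 J1 J4 J2.
J3: waits 0, runs 0→7
J1: waits 7, runs 7→18
J4: waits 18, runs 18→23
J2: waits 23, runs 23→25
Sum = 0+7+18+23 = 48.

48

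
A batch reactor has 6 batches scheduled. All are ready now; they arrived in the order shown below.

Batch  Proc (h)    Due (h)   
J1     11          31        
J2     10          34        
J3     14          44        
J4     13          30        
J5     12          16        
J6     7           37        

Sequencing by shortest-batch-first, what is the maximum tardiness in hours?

24

SPT (increasing processing time): J6 J2 J1 J5 J4 J3.
J6: 0→7, due 37, tardiness 0
J2: 7→17, due 34, tardiness 0
J1: 17→28, due 31, tardiness 0
J5: 28→40, due 16, tardiness 24
J4: 40→53, due 30, tardiness 23
J3: 53→67, due 44, tardiness 23
Maximum = 24.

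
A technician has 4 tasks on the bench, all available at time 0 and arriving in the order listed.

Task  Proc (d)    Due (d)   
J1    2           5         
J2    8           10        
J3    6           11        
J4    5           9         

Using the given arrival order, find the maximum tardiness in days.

12

FIFO (arrival order): J1 J2 J3 J4.
J1: 0→2, due 5, tardiness 0
J2: 2→10, due 10, tardiness 0
J3: 10→16, due 11, tardiness 5
J4: 16→21, due 9, tardiness 12
Maximum = 12.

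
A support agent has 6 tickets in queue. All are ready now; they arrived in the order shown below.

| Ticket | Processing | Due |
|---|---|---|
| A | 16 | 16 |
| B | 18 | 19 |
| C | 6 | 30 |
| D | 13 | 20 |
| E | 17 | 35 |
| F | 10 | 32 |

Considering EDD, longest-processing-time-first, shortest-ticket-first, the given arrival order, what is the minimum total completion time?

238

EDD (increasing due date): A B D C F E.
A: 0→16
B: 16→34
D: 34→47
C: 47→53
F: 53→63
E: 63→80
Sum = 16+34+47+53+63+80 = 293.
LPT (decreasing processing time): B E A D F C.
B: 0→18
E: 18→35
A: 35→51
D: 51→64
F: 64→74
C: 74→80
Sum = 18+35+51+64+74+80 = 322.
SPT (increasing processing time): C F D A E B.
C: 0→6
F: 6→16
D: 16→29
A: 29→45
E: 45→62
B: 62→80
Sum = 6+16+29+45+62+80 = 238.
FIFO (arrival order): A B C D E F.
A: 0→16
B: 16→34
C: 34→40
D: 40→53
E: 53→70
F: 70→80
Sum = 16+34+40+53+70+80 = 293.
EDD 293, LPT 322, SPT 238, FIFO 293 → minimum 238.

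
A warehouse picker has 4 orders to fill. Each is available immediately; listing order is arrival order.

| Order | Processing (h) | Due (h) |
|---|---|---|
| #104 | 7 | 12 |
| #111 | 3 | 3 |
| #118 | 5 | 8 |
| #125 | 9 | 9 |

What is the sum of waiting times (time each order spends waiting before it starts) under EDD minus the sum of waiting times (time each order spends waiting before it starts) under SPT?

2

EDD (increasing due date): #111 #118 #125 #104.
#111: waits 0, runs 0→3
#118: waits 3, runs 3→8
#125: waits 8, runs 8→17
#104: waits 17, runs 17→24
Sum = 0+3+8+17 = 28.
SPT (increasing processing time): #111 #118 #104 #125.
#111: waits 0, runs 0→3
#118: waits 3, runs 3→8
#104: waits 8, runs 8→15
#125: waits 15, runs 15→24
Sum = 0+3+8+15 = 26.
Difference = 28 − 26 = 2.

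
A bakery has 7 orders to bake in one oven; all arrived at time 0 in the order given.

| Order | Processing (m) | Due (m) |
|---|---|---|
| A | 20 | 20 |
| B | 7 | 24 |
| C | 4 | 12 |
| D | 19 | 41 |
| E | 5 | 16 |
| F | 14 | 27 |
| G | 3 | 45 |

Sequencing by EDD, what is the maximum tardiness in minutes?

28

EDD (increasing due date): C E A B F D G.
C: 0→4, due 12, tardiness 0
E: 4→9, due 16, tardiness 0
A: 9→29, due 20, tardiness 9
B: 29→36, due 24, tardiness 12
F: 36→50, due 27, tardiness 23
D: 50→69, due 41, tardiness 28
G: 69→72, due 45, tardiness 27
Maximum = 28.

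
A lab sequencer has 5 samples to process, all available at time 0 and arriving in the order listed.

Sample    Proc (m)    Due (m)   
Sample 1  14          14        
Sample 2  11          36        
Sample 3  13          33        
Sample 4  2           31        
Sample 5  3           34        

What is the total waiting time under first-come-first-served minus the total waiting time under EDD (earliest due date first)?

26

FIFO (arrival order): Sample 1 Sample 2 Sample 3 Sample 4 Sample 5.
Sample 1: waits 0, runs 0→14
Sample 2: waits 14, runs 14→25
Sample 3: waits 25, runs 25→38
Sample 4: waits 38, runs 38→40
Sample 5: waits 40, runs 40→43
Sum = 0+14+25+38+40 = 117.
EDD (increasing due date): Sample 1 Sample 4 Sample 3 Sample 5 Sample 2.
Sample 1: waits 0, runs 0→14
Sample 4: waits 14, runs 14→16
Sample 3: waits 16, runs 16→29
Sample 5: waits 29, runs 29→32
Sample 2: waits 32, runs 32→43
Sum = 0+14+16+29+32 = 91.
Difference = 117 − 91 = 26.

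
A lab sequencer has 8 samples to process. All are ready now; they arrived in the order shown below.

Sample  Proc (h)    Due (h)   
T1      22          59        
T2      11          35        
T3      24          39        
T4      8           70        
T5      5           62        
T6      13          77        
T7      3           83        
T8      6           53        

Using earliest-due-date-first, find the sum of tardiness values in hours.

EDD (increasing due date): T2 T3 T8 T1 T5 T4 T6 T7.
T2: 0→11, due 35, tardiness 0
T3: 11→35, due 39, tardiness 0
T8: 35→41, due 53, tardiness 0
T1: 41→63, due 59, tardiness 4
T5: 63→68, due 62, tardiness 6
T4: 68→76, due 70, tardiness 6
T6: 76→89, due 77, tardiness 12
T7: 89→92, due 83, tardiness 9
Sum = 0+0+0+4+6+6+12+9 = 37.

37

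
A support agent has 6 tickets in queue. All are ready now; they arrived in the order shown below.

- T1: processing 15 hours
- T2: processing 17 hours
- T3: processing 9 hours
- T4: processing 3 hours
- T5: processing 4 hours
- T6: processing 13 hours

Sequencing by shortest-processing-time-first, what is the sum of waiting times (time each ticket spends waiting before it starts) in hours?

SPT (increasing processing time): T4 T5 T3 T6 T1 T2.
T4: waits 0, runs 0→3
T5: waits 3, runs 3→7
T3: waits 7, runs 7→16
T6: waits 16, runs 16→29
T1: waits 29, runs 29→44
T2: waits 44, runs 44→61
Sum = 0+3+7+16+29+44 = 99.

99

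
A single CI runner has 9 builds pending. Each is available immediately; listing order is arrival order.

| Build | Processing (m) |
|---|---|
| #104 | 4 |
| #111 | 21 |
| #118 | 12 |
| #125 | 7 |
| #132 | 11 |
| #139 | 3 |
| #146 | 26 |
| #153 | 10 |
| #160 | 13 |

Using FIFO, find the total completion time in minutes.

FIFO (arrival order): #104 #111 #118 #125 #132 #139 #146 #153 #160.
#104: 0→4
#111: 4→25
#118: 25→37
#125: 37→44
#132: 44→55
#139: 55→58
#146: 58→84
#153: 84→94
#160: 94→107
Sum = 4+25+37+44+55+58+84+94+107 = 508.

508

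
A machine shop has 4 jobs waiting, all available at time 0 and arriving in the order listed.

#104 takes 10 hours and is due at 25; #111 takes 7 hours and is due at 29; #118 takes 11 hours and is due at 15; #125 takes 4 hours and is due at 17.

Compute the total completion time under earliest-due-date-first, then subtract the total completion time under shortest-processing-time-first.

15

EDD (increasing due date): #118 #125 #104 #111.
#118: 0→11
#125: 11→15
#104: 15→25
#111: 25→32
Sum = 11+15+25+32 = 83.
SPT (increasing processing time): #125 #111 #104 #118.
#125: 0→4
#111: 4→11
#104: 11→21
#118: 21→32
Sum = 4+11+21+32 = 68.
Difference = 83 − 68 = 15.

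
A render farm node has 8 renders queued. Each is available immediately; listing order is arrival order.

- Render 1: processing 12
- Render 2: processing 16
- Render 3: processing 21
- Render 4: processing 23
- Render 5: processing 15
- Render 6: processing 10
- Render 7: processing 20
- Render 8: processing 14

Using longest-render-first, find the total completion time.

LPT (decreasing processing time): Render 4 Render 3 Render 7 Render 2 Render 5 Render 8 Render 1 Render 6.
Render 4: 0→23
Render 3: 23→44
Render 7: 44→64
Render 2: 64→80
Render 5: 80→95
Render 8: 95→109
Render 1: 109→121
Render 6: 121→131
Sum = 23+44+64+80+95+109+121+131 = 667.

667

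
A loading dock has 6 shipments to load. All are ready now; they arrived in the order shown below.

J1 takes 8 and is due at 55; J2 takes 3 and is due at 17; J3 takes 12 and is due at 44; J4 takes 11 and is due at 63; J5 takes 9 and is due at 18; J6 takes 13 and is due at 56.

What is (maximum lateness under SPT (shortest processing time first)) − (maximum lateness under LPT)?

SPT (increasing processing time): J2 J1 J5 J4 J3 J6.
J2: 0→3, due 17, lateness -14
J1: 3→11, due 55, lateness -44
J5: 11→20, due 18, lateness 2
J4: 20→31, due 63, lateness -32
J3: 31→43, due 44, lateness -1
J6: 43→56, due 56, lateness 0
Maximum = 2.
LPT (decreasing processing time): J6 J3 J4 J5 J1 J2.
J6: 0→13, due 56, lateness -43
J3: 13→25, due 44, lateness -19
J4: 25→36, due 63, lateness -27
J5: 36→45, due 18, lateness 27
J1: 45→53, due 55, lateness -2
J2: 53→56, due 17, lateness 39
Maximum = 39.
Difference = 2 − 39 = -37.

-37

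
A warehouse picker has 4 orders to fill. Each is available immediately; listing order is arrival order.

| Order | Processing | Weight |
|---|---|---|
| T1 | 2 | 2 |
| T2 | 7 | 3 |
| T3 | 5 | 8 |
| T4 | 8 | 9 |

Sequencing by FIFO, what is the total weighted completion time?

341

FIFO (arrival order): T1 T2 T3 T4.
T1: finishes 2, weight 2, w·C = 4
T2: finishes 9, weight 3, w·C = 27
T3: finishes 14, weight 8, w·C = 112
T4: finishes 22, weight 9, w·C = 198
Sum = 4+27+112+198 = 341.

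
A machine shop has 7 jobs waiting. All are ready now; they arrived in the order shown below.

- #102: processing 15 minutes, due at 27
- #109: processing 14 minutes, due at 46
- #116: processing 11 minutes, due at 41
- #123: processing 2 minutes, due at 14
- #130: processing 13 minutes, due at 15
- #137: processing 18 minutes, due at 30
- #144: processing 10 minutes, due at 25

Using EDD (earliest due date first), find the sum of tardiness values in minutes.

106

EDD (increasing due date): #123 #130 #144 #102 #137 #116 #109.
#123: 0→2, due 14, tardiness 0
#130: 2→15, due 15, tardiness 0
#144: 15→25, due 25, tardiness 0
#102: 25→40, due 27, tardiness 13
#137: 40→58, due 30, tardiness 28
#116: 58→69, due 41, tardiness 28
#109: 69→83, due 46, tardiness 37
Sum = 0+0+0+13+28+28+37 = 106.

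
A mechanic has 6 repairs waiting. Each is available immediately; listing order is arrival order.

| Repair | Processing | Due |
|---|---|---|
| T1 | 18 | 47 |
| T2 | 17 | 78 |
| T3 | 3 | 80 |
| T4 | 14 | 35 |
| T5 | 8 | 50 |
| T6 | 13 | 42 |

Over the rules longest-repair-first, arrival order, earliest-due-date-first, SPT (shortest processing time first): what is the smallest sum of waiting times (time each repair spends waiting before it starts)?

LPT (decreasing processing time): T1 T2 T4 T6 T5 T3.
T1: waits 0, runs 0→18
T2: waits 18, runs 18→35
T4: waits 35, runs 35→49
T6: waits 49, runs 49→62
T5: waits 62, runs 62→70
T3: waits 70, runs 70→73
Sum = 0+18+35+49+62+70 = 234.
FIFO (arrival order): T1 T2 T3 T4 T5 T6.
T1: waits 0, runs 0→18
T2: waits 18, runs 18→35
T3: waits 35, runs 35→38
T4: waits 38, runs 38→52
T5: waits 52, runs 52→60
T6: waits 60, runs 60→73
Sum = 0+18+35+38+52+60 = 203.
EDD (increasing due date): T4 T6 T1 T5 T2 T3.
T4: waits 0, runs 0→14
T6: waits 14, runs 14→27
T1: waits 27, runs 27→45
T5: waits 45, runs 45→53
T2: waits 53, runs 53→70
T3: waits 70, runs 70→73
Sum = 0+14+27+45+53+70 = 209.
SPT (increasing processing time): T3 T5 T6 T4 T2 T1.
T3: waits 0, runs 0→3
T5: waits 3, runs 3→11
T6: waits 11, runs 11→24
T4: waits 24, runs 24→38
T2: waits 38, runs 38→55
T1: waits 55, runs 55→73
Sum = 0+3+11+24+38+55 = 131.
LPT 234, FIFO 203, EDD 209, SPT 131 → minimum 131.

131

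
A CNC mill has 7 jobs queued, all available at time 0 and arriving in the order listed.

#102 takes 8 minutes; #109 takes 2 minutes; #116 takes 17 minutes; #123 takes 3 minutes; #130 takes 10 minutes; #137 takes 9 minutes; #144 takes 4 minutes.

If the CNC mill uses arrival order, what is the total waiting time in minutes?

FIFO (arrival order): #102 #109 #116 #123 #130 #137 #144.
#102: waits 0, runs 0→8
#109: waits 8, runs 8→10
#116: waits 10, runs 10→27
#123: waits 27, runs 27→30
#130: waits 30, runs 30→40
#137: waits 40, runs 40→49
#144: waits 49, runs 49→53
Sum = 0+8+10+27+30+40+49 = 164.

164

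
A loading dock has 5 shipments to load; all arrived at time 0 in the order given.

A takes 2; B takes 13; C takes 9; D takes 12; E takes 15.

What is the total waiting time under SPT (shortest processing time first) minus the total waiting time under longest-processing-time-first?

SPT (increasing processing time): A C D B E.
A: waits 0, runs 0→2
C: waits 2, runs 2→11
D: waits 11, runs 11→23
B: waits 23, runs 23→36
E: waits 36, runs 36→51
Sum = 0+2+11+23+36 = 72.
LPT (decreasing processing time): E B D C A.
E: waits 0, runs 0→15
B: waits 15, runs 15→28
D: waits 28, runs 28→40
C: waits 40, runs 40→49
A: waits 49, runs 49→51
Sum = 0+15+28+40+49 = 132.
Difference = 72 − 132 = -60.

-60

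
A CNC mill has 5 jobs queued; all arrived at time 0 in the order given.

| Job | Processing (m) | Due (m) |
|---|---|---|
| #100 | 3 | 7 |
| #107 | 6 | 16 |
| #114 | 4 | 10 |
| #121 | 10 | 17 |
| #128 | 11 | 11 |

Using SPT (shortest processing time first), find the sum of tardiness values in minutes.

SPT (increasing processing time): #100 #114 #107 #121 #128.
#100: 0→3, due 7, tardiness 0
#114: 3→7, due 10, tardiness 0
#107: 7→13, due 16, tardiness 0
#121: 13→23, due 17, tardiness 6
#128: 23→34, due 11, tardiness 23
Sum = 0+0+0+6+23 = 29.

29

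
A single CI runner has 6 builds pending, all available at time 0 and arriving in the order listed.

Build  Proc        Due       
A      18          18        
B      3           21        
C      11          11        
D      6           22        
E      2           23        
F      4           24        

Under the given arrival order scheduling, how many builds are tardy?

FIFO (arrival order): A B C D E F.
A: 0→18, due 18, tardiness 0
B: 18→21, due 21, tardiness 0
C: 21→32, due 11, tardiness 21
D: 32→38, due 22, tardiness 16
E: 38→40, due 23, tardiness 17
F: 40→44, due 24, tardiness 20
Late builds: 4.

4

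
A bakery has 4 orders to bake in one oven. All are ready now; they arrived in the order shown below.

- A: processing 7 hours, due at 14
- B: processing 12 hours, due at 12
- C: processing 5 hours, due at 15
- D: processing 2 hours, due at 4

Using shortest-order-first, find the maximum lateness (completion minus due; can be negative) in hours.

SPT (increasing processing time): D C A B.
D: 0→2, due 4, lateness -2
C: 2→7, due 15, lateness -8
A: 7→14, due 14, lateness 0
B: 14→26, due 12, lateness 14
Maximum = 14.

14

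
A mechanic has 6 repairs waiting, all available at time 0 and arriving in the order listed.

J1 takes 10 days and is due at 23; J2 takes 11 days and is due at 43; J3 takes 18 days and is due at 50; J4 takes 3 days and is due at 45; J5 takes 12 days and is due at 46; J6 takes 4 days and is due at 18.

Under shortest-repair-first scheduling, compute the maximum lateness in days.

8

SPT (increasing processing time): J4 J6 J1 J2 J5 J3.
J4: 0→3, due 45, lateness -42
J6: 3→7, due 18, lateness -11
J1: 7→17, due 23, lateness -6
J2: 17→28, due 43, lateness -15
J5: 28→40, due 46, lateness -6
J3: 40→58, due 50, lateness 8
Maximum = 8.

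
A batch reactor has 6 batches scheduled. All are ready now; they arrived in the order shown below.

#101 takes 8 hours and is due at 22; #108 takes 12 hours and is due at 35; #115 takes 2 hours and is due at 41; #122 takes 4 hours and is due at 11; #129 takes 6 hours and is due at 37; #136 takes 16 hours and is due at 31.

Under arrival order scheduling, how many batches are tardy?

FIFO (arrival order): #101 #108 #115 #122 #129 #136.
#101: 0→8, due 22, tardiness 0
#108: 8→20, due 35, tardiness 0
#115: 20→22, due 41, tardiness 0
#122: 22→26, due 11, tardiness 15
#129: 26→32, due 37, tardiness 0
#136: 32→48, due 31, tardiness 17
Late batches: 2.

2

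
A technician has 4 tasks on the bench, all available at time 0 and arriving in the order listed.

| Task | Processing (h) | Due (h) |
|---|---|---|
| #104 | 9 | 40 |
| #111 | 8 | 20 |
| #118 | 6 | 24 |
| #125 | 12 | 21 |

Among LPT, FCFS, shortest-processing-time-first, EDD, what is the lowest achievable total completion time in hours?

78

LPT (decreasing processing time): #125 #104 #111 #118.
#125: 0→12
#104: 12→21
#111: 21→29
#118: 29→35
Sum = 12+21+29+35 = 97.
FIFO (arrival order): #104 #111 #118 #125.
#104: 0→9
#111: 9→17
#118: 17→23
#125: 23→35
Sum = 9+17+23+35 = 84.
SPT (increasing processing time): #118 #111 #104 #125.
#118: 0→6
#111: 6→14
#104: 14→23
#125: 23→35
Sum = 6+14+23+35 = 78.
EDD (increasing due date): #111 #125 #118 #104.
#111: 0→8
#125: 8→20
#118: 20→26
#104: 26→35
Sum = 8+20+26+35 = 89.
LPT 97, FIFO 84, SPT 78, EDD 89 → minimum 78.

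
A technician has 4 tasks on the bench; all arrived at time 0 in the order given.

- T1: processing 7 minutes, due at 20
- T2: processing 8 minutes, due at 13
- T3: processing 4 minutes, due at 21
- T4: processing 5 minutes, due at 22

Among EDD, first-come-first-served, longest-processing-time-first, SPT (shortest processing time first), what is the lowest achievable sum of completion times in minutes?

EDD (increasing due date): T2 T1 T3 T4.
T2: 0→8
T1: 8→15
T3: 15→19
T4: 19→24
Sum = 8+15+19+24 = 66.
FIFO (arrival order): T1 T2 T3 T4.
T1: 0→7
T2: 7→15
T3: 15→19
T4: 19→24
Sum = 7+15+19+24 = 65.
LPT (decreasing processing time): T2 T1 T4 T3.
T2: 0→8
T1: 8→15
T4: 15→20
T3: 20→24
Sum = 8+15+20+24 = 67.
SPT (increasing processing time): T3 T4 T1 T2.
T3: 0→4
T4: 4→9
T1: 9→16
T2: 16→24
Sum = 4+9+16+24 = 53.
EDD 66, FIFO 65, LPT 67, SPT 53 → minimum 53.

53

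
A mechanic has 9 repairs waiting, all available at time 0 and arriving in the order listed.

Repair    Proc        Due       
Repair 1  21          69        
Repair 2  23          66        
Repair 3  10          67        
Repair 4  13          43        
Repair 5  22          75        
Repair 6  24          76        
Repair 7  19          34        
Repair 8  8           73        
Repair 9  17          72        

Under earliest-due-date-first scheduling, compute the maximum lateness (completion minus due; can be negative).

EDD (increasing due date): Repair 7 Repair 4 Repair 2 Repair 3 Repair 1 Repair 9 Repair 8 Repair 5 Repair 6.
Repair 7: 0→19, due 34, lateness -15
Repair 4: 19→32, due 43, lateness -11
Repair 2: 32→55, due 66, lateness -11
Repair 3: 55→65, due 67, lateness -2
Repair 1: 65→86, due 69, lateness 17
Repair 9: 86→103, due 72, lateness 31
Repair 8: 103→111, due 73, lateness 38
Repair 5: 111→133, due 75, lateness 58
Repair 6: 133→157, due 76, lateness 81
Maximum = 81.

81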